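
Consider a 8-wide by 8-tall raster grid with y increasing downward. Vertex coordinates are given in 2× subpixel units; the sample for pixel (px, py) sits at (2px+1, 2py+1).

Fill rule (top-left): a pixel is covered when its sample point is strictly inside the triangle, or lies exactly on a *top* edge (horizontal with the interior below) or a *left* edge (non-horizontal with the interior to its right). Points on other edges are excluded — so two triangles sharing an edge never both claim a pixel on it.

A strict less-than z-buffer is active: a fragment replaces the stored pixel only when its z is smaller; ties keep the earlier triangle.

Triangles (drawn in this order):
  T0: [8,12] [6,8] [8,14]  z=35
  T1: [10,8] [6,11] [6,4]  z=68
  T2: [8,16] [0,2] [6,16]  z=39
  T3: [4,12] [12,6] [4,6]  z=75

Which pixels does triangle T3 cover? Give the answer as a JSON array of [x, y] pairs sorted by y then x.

T0:
  2·area = 4  (B↔C swapped to make it positive)
  edge (8, 12)→(8, 14): d=(0,2) right/bottom  bias=-1
  edge (8, 14)→(6, 8): d=(-2,-6) top-left  bias=+0
  edge (6, 8)→(8, 12): d=(2,4) right/bottom  bias=-1
    (2,2)@(5, 5): e=[6,0,-2] → ·  [on edge]
    (3,5)@(7, 11): e=[2,0,2] → █  [on edge]
    (4,5)@(9, 11): e=[-2,12,-6] → ·
    (3,6)@(7, 13): e=[2,-4,6] → ·
  covered (1 px):
    · · · · · · · ·
    · · · · · · · ·
    · · · · · · · ·
    · · · · · · · ·
    · · · · · · · ·
    · · · █ · · · ·
    · · · · · · · ·
    · · · · · · · ·
T1:
  2·area = 28
  edge (10, 8)→(6, 11): d=(-4,3) right/bottom  bias=-1
  edge (6, 11)→(6, 4): d=(0,-7) top-left  bias=+0
  edge (6, 4)→(10, 8): d=(4,4) right/bottom  bias=-1
    (1,0)@(3, 1): e=[49,-21,0] → ·  [on edge]
    (2,1)@(5, 3): e=[35,-7,0] → ·  [on edge]
    (3,2)@(7, 5): e=[21,7,0] → ·  [on edge]
    (3,3)@(7, 7): e=[13,7,8] → █
    (4,3)@(9, 7): e=[7,21,0] → ·  [on edge]
    (3,4)@(7, 9): e=[5,7,16] → █
    (4,4)@(9, 9): e=[-1,21,8] → ·
    (5,4)@(11, 9): e=[-7,35,0] → ·  [on edge]
    (3,5)@(7, 11): e=[-3,7,24] → ·
    (6,5)@(13, 11): e=[-21,49,0] → ·  [on edge]
    (7,6)@(15, 13): e=[-35,63,0] → ·  [on edge]
  covered (2 px):
    · · · · · · · ·
    · · · · · · · ·
    · · · · · · · ·
    · · · █ · · · ·
    · · · █ · · · ·
    · · · · · · · ·
    · · · · · · · ·
    · · · · · · · ·
T2:
  2·area = 28  (B↔C swapped to make it positive)
  edge (8, 16)→(6, 16): d=(-2,0) right/bottom  bias=-1
  edge (6, 16)→(0, 2): d=(-6,-14) top-left  bias=+0
  edge (0, 2)→(8, 16): d=(8,14) right/bottom  bias=-1
    (1,4)@(3, 9): e=[14,0,14] → █  [on edge]
    (2,4)@(5, 9): e=[14,28,-14] → ·
    (1,5)@(3, 11): e=[10,-12,30] → ·
    (2,5)@(5, 11): e=[10,16,2] → █
    (3,5)@(7, 11): e=[10,44,-26] → ·
    (2,6)@(5, 13): e=[6,4,18] → █
    (3,6)@(7, 13): e=[6,32,-10] → ·
    (2,7)@(5, 15): e=[2,-8,34] → ·
    (3,7)@(7, 15): e=[2,20,6] → █
    (4,7)@(9, 15): e=[2,48,-22] → ·
  covered (4 px):
    · · · · · · · ·
    · · · · · · · ·
    · · · · · · · ·
    · · · · · · · ·
    · █ · · · · · ·
    · · █ · · · · ·
    · · █ · · · · ·
    · · · █ · · · ·
T3:
  2·area = 48  (B↔C swapped to make it positive)
  edge (4, 12)→(4, 6): d=(0,-6) top-left  bias=+0
  edge (4, 6)→(12, 6): d=(8,0) top-left  bias=+0
  edge (12, 6)→(4, 12): d=(-8,6) right/bottom  bias=-1
    (2,3)@(5, 7): e=[6,8,34] → █
    (3,3)@(7, 7): e=[18,8,22] → █
    (4,3)@(9, 7): e=[30,8,10] → █
    (5,3)@(11, 7): e=[42,8,-2] → ·
    (2,4)@(5, 9): e=[6,24,18] → █
    (4,4)@(9, 9): e=[30,24,-6] → ·
    (2,5)@(5, 11): e=[6,40,2] → █
    (3,5)@(7, 11): e=[18,40,-10] → ·
    (2,6)@(5, 13): e=[6,56,-14] → ·
  covered (6 px):
    · · · · · · · ·
    · · · · · · · ·
    · · · · · · · ·
    · · █ █ █ · · ·
    · · █ █ · · · ·
    · · █ · · · · ·
    · · · · · · · ·
    · · · · · · · ·

Final: [[2,3],[3,3],[4,3],[2,4],[3,4],[2,5]]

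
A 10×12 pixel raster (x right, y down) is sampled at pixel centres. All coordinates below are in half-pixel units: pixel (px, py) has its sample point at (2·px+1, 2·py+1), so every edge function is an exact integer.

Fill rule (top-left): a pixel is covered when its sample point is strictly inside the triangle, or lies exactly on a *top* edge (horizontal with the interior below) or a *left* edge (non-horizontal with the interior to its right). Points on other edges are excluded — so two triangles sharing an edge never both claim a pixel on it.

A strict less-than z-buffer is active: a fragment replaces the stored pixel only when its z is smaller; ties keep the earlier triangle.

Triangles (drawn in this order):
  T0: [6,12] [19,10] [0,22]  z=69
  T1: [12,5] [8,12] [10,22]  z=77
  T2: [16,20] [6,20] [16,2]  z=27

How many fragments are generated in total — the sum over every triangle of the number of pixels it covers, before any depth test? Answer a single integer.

T0:
  2·area = 118
  edge (6, 12)→(19, 10): d=(13,-2) top-left  bias=+0
  edge (19, 10)→(0, 22): d=(-19,12) right/bottom  bias=-1
  edge (0, 22)→(6, 12): d=(6,-10) top-left  bias=+0
    (4,3)@(9, 7): e=[-59,177,0] → .  [on edge]
    (6,5)@(13, 11): e=[1,53,64] → X
    (7,5)@(15, 11): e=[5,29,84] → X
    (8,5)@(17, 11): e=[9,5,104] → X
    (9,5)@(19, 11): e=[13,-19,124] → .
    (3,6)@(7, 13): e=[15,87,16] → X
    (4,6)@(9, 13): e=[19,63,36] → X
    (5,6)@(11, 13): e=[23,39,56] → X
    (7,6)@(15, 13): e=[31,-9,96] → .
    (8,6)@(17, 13): e=[35,-33,116] → .
    (2,7)@(5, 15): e=[37,73,8] → X
    (6,7)@(13, 15): e=[53,-23,88] → .
    (1,8)@(3, 17): e=[59,59,0] → X  [on edge]
  covered (16 px):
    . . . . . . . . . .
    . . . . . . . . . .
    . . . . . . . . . .
    . . . . . . . . . .
    . . . . . . . . . .
    . . . . . . X X X .
    . . . X X X X . . .
    . . X X X X . . . .
    . X X X . . . . . .
    . X . . . . . . . .
    X . . . . . . . . .
    . . . . . . . . . .
T1:
  2·area = 54  (B↔C swapped to make it positive)
  edge (12, 5)→(10, 22): d=(-2,17) right/bottom  bias=-1
  edge (10, 22)→(8, 12): d=(-2,-10) top-left  bias=+0
  edge (8, 12)→(12, 5): d=(4,-7) top-left  bias=+0
    (3,3)@(7, 7): e=[81,0,-27] → .  [on edge]
    (5,3)@(11, 7): e=[13,40,1] → X
    (6,3)@(13, 7): e=[-21,60,15] → .
    (5,4)@(11, 9): e=[9,36,9] → X
    (6,4)@(13, 9): e=[-25,56,23] → .
    (4,5)@(9, 11): e=[39,12,3] → X
    (6,5)@(13, 11): e=[-29,52,31] → .
    (4,6)@(9, 13): e=[35,8,11] → X
    (6,6)@(13, 13): e=[-33,48,39] → .
    (4,7)@(9, 15): e=[31,4,19] → X
    (5,7)@(11, 15): e=[-3,24,33] → .
    (4,8)@(9, 17): e=[27,0,27] → X  [on edge]
  covered (8 px):
    . . . . . . . . . .
    . . . . . . . . . .
    . . . . . . . . . .
    . . . . . X . . . .
    . . . . . X . . . .
    . . . . X X . . . .
    . . . . X X . . . .
    . . . . X . . . . .
    . . . . X . . . . .
    . . . . . . . . . .
    . . . . . . . . . .
    . . . . . . . . . .
T2:
  2·area = 180
  edge (16, 20)→(6, 20): d=(-10,0) right/bottom  bias=-1
  edge (6, 20)→(16, 2): d=(10,-18) top-left  bias=+0
  edge (16, 2)→(16, 20): d=(0,18) right/bottom  bias=-1
    (7,2)@(15, 5): e=[150,12,18] → X
    (8,2)@(17, 5): e=[150,48,-18] → .
    (7,3)@(15, 7): e=[130,32,18] → X
    (8,3)@(17, 7): e=[130,68,-18] → .
    (6,4)@(13, 9): e=[110,16,54] → X
    (8,4)@(17, 9): e=[110,88,-18] → .
    (5,5)@(11, 11): e=[90,0,90] → X  [on edge]
    (8,5)@(17, 11): e=[90,108,-18] → .
    (5,6)@(11, 13): e=[70,20,90] → X
    (8,6)@(17, 13): e=[70,128,-18] → .
    (4,7)@(9, 15): e=[50,4,126] → X
    (8,7)@(17, 15): e=[50,148,-18] → .
  covered (23 px):
    . . . . . . . . . .
    . . . . . . . . . .
    . . . . . . . X . .
    . . . . . . . X . .
    . . . . . . X X . .
    . . . . . X X X . .
    . . . . . X X X . .
    . . . . X X X X . .
    . . . . X X X X . .
    . . . X X X X X . .
    . . . . . . . . . .
    . . . . . . . . . .

Answer: 47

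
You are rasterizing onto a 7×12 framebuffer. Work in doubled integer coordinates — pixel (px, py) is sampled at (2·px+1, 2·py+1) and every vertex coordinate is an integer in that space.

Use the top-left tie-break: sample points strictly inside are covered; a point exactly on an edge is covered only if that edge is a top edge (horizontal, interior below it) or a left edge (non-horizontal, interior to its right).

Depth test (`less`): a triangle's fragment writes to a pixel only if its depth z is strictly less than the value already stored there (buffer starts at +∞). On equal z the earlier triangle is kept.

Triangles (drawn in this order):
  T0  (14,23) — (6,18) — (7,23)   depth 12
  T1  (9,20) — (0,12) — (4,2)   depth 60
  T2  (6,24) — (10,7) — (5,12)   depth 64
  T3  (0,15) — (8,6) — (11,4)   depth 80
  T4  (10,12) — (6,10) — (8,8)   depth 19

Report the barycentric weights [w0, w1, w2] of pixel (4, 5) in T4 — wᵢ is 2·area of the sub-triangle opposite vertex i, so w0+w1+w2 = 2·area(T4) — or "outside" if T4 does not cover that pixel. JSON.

T0:
  2·area = 35  (B↔C swapped to make it positive)
  edge (14, 23)→(7, 23): d=(-7,0) right/bottom  bias=-1
  edge (7, 23)→(6, 18): d=(-1,-5) top-left  bias=+0
  edge (6, 18)→(14, 23): d=(8,5) right/bottom  bias=-1
    (1,1)@(3, 3): e=[140,0,-105] → ·  [on edge]
    (2,6)@(5, 13): e=[70,0,-35] → ·  [on edge]
    (3,9)@(7, 19): e=[28,4,3] → █
    (4,9)@(9, 19): e=[28,14,-7] → ·
    (3,10)@(7, 21): e=[14,2,19] → █
    (4,10)@(9, 21): e=[14,12,9] → █
    (5,10)@(11, 21): e=[14,22,-1] → ·
    (0,11)@(1, 23): e=[0,-30,65] → ·  [on edge]
    (1,11)@(3, 23): e=[0,-20,55] → ·  [on edge]
    (2,11)@(5, 23): e=[0,-10,45] → ·  [on edge]
    (3,11)@(7, 23): e=[0,0,35] → ·  [on edge]
    (4,11)@(9, 23): e=[0,10,25] → ·  [on edge]
    (5,11)@(11, 23): e=[0,20,15] → ·  [on edge]
    (6,11)@(13, 23): e=[0,30,5] → ·  [on edge]
  covered (3 px):
    · · · · · · ·
    · · · · · · ·
    · · · · · · ·
    · · · · · · ·
    · · · · · · ·
    · · · · · · ·
    · · · · · · ·
    · · · · · · ·
    · · · · · · ·
    · · · █ · · ·
    · · · █ █ · ·
    · · · · · · ·
T1:
  2·area = 122
  edge (9, 20)→(0, 12): d=(-9,-8) top-left  bias=+0
  edge (0, 12)→(4, 2): d=(4,-10) top-left  bias=+0
  edge (4, 2)→(9, 20): d=(5,18) right/bottom  bias=-1
    (1,2)@(3, 5): e=[87,2,33] → █
    (2,2)@(5, 5): e=[103,22,-3] → ·
    (1,3)@(3, 7): e=[69,10,43] → █
    (2,3)@(5, 7): e=[85,30,7] → █
    (3,3)@(7, 7): e=[101,50,-29] → ·
    (1,4)@(3, 9): e=[51,18,53] → █
    (3,4)@(7, 9): e=[83,58,-19] → ·
    (0,5)@(1, 11): e=[17,6,99] → █
    (3,5)@(7, 11): e=[65,66,-9] → ·
    (0,6)@(1, 13): e=[-1,14,109] → ·
    (1,6)@(3, 13): e=[15,34,73] → █
    (3,6)@(7, 13): e=[47,74,1] → █
  covered (14 px):
    · · · · · · ·
    · · · · · · ·
    · █ · · · · ·
    · █ █ · · · ·
    · █ █ · · · ·
    █ █ █ · · · ·
    · █ █ █ · · ·
    · · █ █ · · ·
    · · · █ · · ·
    · · · · · · ·
    · · · · · · ·
    · · · · · · ·
T2:
  2·area = 65  (B↔C swapped to make it positive)
  edge (6, 24)→(5, 12): d=(-1,-12) top-left  bias=+0
  edge (5, 12)→(10, 7): d=(5,-5) top-left  bias=+0
  edge (10, 7)→(6, 24): d=(-4,17) right/bottom  bias=-1
    (4,4)@(9, 9): e=[51,5,9] → █
    (5,4)@(11, 9): e=[75,15,-25] → ·
    (3,5)@(7, 11): e=[25,5,35] → █
    (5,5)@(11, 11): e=[73,25,-33] → ·
    (3,6)@(7, 13): e=[23,15,27] → █
    (4,6)@(9, 13): e=[47,25,-7] → ·
    (3,7)@(7, 15): e=[21,25,19] → █
    (4,7)@(9, 15): e=[45,35,-15] → ·
    (3,8)@(7, 17): e=[19,35,11] → █
    (4,8)@(9, 17): e=[43,45,-23] → ·
    (3,9)@(7, 19): e=[17,45,3] → █
    (4,9)@(9, 19): e=[41,55,-31] → ·
  covered (7 px):
    · · · · · · ·
    · · · · · · ·
    · · · · · · ·
    · · · · · · ·
    · · · · █ · ·
    · · · █ █ · ·
    · · · █ · · ·
    · · · █ · · ·
    · · · █ · · ·
    · · · █ · · ·
    · · · · · · ·
    · · · · · · ·
T3:
  2·area = 11
  edge (0, 15)→(8, 6): d=(8,-9) top-left  bias=+0
  edge (8, 6)→(11, 4): d=(3,-2) top-left  bias=+0
  edge (11, 4)→(0, 15): d=(-11,11) right/bottom  bias=-1
  covered (0 px):
    · · · · · · ·
    · · · · · · ·
    · · · · · · ·
    · · · · · · ·
    · · · · · · ·
    · · · · · · ·
    · · · · · · ·
    · · · · · · ·
    · · · · · · ·
    · · · · · · ·
    · · · · · · ·
    · · · · · · ·
T4:
  2·area = 12
  edge (10, 12)→(6, 10): d=(-4,-2) top-left  bias=+0
  edge (6, 10)→(8, 8): d=(2,-2) top-left  bias=+0
  edge (8, 8)→(10, 12): d=(2,4) right/bottom  bias=-1
    (6,1)@(13, 3): e=[42,0,-30] → ·  [on edge]
    (5,2)@(11, 5): e=[30,0,-18] → ·  [on edge]
    (4,3)@(9, 7): e=[18,0,-6] → ·  [on edge]
    (3,4)@(7, 9): e=[6,0,6] → █  [on edge]
    (4,4)@(9, 9): e=[10,4,-2] → ·
    (2,5)@(5, 11): e=[-6,0,18] → ·  [on edge]
    (3,5)@(7, 11): e=[-2,4,10] → ·
    (4,5)@(9, 11): e=[2,8,2] → █
    (5,5)@(11, 11): e=[6,12,-6] → ·
    (1,6)@(3, 13): e=[-18,0,30] → ·  [on edge]
    (4,6)@(9, 13): e=[-6,12,6] → ·
    (0,7)@(1, 15): e=[-30,0,42] → ·  [on edge]
  covered (2 px):
    · · · · · · ·
    · · · · · · ·
    · · · · · · ·
    · · · · · · ·
    · · · █ · · ·
    · · · · █ · ·
    · · · · · · ·
    · · · · · · ·
    · · · · · · ·
    · · · · · · ·
    · · · · · · ·
    · · · · · · ·

Result: [8,2,2]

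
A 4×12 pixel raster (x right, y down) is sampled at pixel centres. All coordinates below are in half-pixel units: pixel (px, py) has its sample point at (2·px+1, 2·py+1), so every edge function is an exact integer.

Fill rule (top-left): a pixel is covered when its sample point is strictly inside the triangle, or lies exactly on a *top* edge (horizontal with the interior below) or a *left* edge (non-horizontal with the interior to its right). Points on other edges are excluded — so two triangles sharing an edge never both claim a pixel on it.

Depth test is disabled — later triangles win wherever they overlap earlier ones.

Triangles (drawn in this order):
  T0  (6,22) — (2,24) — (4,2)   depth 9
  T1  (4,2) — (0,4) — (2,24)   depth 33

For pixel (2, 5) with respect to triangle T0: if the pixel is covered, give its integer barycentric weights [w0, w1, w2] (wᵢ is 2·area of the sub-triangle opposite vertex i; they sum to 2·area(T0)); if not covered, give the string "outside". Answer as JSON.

T0:
  2·area = 84
  edge (6, 22)→(2, 24): d=(-4,2) right/bottom  bias=-1
  edge (2, 24)→(4, 2): d=(2,-22) top-left  bias=+0
  edge (4, 2)→(6, 22): d=(2,20) right/bottom  bias=-1
    (1,6)@(3, 13): e=[42,0,42] → █  [on edge]
    (2,6)@(5, 13): e=[38,44,2] → █
    (3,6)@(7, 13): e=[34,88,-38] → ·
    (1,7)@(3, 15): e=[34,4,46] → █
    (3,7)@(7, 15): e=[26,92,-34] → ·
    (1,8)@(3, 17): e=[26,8,50] → █
    (3,8)@(7, 17): e=[18,96,-30] → ·
    (1,9)@(3, 19): e=[18,12,54] → █
    (3,9)@(7, 19): e=[10,100,-26] → ·
    (1,10)@(3, 21): e=[10,16,58] → █
    (3,10)@(7, 21): e=[2,104,-22] → ·
    (1,11)@(3, 23): e=[2,20,62] → █
  covered (11 px):
    · · · ·
    · · · ·
    · · · ·
    · · · ·
    · · · ·
    · · · ·
    · █ █ ·
    · █ █ ·
    · █ █ ·
    · █ █ ·
    · █ █ ·
    · █ · ·
T1:
  2·area = 84  (B↔C swapped to make it positive)
  edge (4, 2)→(2, 24): d=(-2,22) right/bottom  bias=-1
  edge (2, 24)→(0, 4): d=(-2,-20) top-left  bias=+0
  edge (0, 4)→(4, 2): d=(4,-2) top-left  bias=+0
    (1,1)@(3, 3): e=[20,62,2] → █
    (2,1)@(5, 3): e=[-24,102,6] → ·
    (0,2)@(1, 5): e=[60,18,6] → █
    (2,2)@(5, 5): e=[-28,98,14] → ·
    (0,3)@(1, 7): e=[56,14,14] → █
    (2,3)@(5, 7): e=[-32,94,22] → ·
    (0,4)@(1, 9): e=[52,10,22] → █
    (2,4)@(5, 9): e=[-36,90,30] → ·
    (0,5)@(1, 11): e=[48,6,30] → █
    (2,5)@(5, 11): e=[-40,86,38] → ·
    (0,6)@(1, 13): e=[44,2,38] → █
    (1,6)@(3, 13): e=[0,42,42] → ·  [on edge]
  covered (10 px):
    · · · ·
    · █ · ·
    █ █ · ·
    █ █ · ·
    █ █ · ·
    █ █ · ·
    █ · · ·
    · · · ·
    · · · ·
    · · · ·
    · · · ·
    · · · ·

Result: "outside"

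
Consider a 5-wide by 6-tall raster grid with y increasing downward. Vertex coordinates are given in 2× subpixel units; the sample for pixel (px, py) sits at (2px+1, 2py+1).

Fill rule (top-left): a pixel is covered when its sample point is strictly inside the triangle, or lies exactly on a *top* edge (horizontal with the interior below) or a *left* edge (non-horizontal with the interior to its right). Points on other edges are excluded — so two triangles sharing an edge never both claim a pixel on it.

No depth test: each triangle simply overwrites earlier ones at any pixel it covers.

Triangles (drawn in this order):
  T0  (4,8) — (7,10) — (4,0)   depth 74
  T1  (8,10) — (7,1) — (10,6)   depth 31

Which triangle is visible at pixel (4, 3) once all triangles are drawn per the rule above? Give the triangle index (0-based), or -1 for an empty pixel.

T0:
  2·area = 24  (B↔C swapped to make it positive)
  edge (4, 8)→(4, 0): d=(0,-8) top-left  bias=+0
  edge (4, 0)→(7, 10): d=(3,10) right/bottom  bias=-1
  edge (7, 10)→(4, 8): d=(-3,-2) top-left  bias=+0
    (2,2)@(5, 5): e=[8,5,11] → X
    (3,2)@(7, 5): e=[24,-15,15] → .
    (2,3)@(5, 7): e=[8,11,5] → X
    (3,3)@(7, 7): e=[24,-9,9] → .
    (2,4)@(5, 9): e=[8,17,-1] → .
  covered (2 px):
    . . . . .
    . . . . .
    . . X . .
    . . X . .
    . . . . .
    . . . . .
T1:
  2·area = 22
  edge (8, 10)→(7, 1): d=(-1,-9) top-left  bias=+0
  edge (7, 1)→(10, 6): d=(3,5) right/bottom  bias=-1
  edge (10, 6)→(8, 10): d=(-2,4) right/bottom  bias=-1
    (3,0)@(7, 1): e=[0,0,22] → .  [on edge]
    (4,2)@(9, 5): e=[14,2,6] → X
    (4,3)@(9, 7): e=[12,8,2] → X
    (4,4)@(9, 9): e=[10,14,-2] → .
  covered (2 px):
    . . . . .
    . . . . .
    . . . . X
    . . . . X
    . . . . .
    . . . . .

Z-buffer (winner per pixel, '.' = empty):
  . . . . .
  . . . . .
  . . 0 . 1
  . . 0 . 1
  . . . . .
  . . . . .

Final: 1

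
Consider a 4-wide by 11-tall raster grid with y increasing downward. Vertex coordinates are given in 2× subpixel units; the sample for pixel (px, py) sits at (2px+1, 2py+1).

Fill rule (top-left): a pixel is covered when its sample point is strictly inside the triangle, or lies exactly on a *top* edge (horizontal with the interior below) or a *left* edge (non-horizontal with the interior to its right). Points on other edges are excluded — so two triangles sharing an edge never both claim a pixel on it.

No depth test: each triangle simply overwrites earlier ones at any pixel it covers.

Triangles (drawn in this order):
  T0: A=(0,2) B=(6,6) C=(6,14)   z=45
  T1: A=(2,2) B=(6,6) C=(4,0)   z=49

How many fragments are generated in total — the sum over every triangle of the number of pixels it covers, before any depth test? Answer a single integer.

T0:
  2·area = 48
  edge (0, 2)→(6, 6): d=(6,4) right/bottom  bias=-1
  edge (6, 6)→(6, 14): d=(0,8) right/bottom  bias=-1
  edge (6, 14)→(0, 2): d=(-6,-12) top-left  bias=+0
    (0,1)@(1, 3): e=[2,40,6] → #
    (1,1)@(3, 3): e=[-6,24,30] → ·
    (0,2)@(1, 5): e=[14,40,-6] → ·
    (1,2)@(3, 5): e=[6,24,18] → #
    (2,2)@(5, 5): e=[-2,8,42] → ·
    (1,3)@(3, 7): e=[18,24,6] → #
    (2,3)@(5, 7): e=[10,8,30] → #
    (3,3)@(7, 7): e=[2,-8,54] → ·
    (1,4)@(3, 9): e=[30,24,-6] → ·
    (2,4)@(5, 9): e=[22,8,18] → #
    (3,4)@(7, 9): e=[14,-8,42] → ·
    (2,5)@(5, 11): e=[34,8,6] → #
  covered (6 px):
    · · · ·
    # · · ·
    · # · ·
    · # # ·
    · · # ·
    · · # ·
    · · · ·
    · · · ·
    · · · ·
    · · · ·
    · · · ·
T1:
  2·area = 16  (B↔C swapped to make it positive)
  edge (2, 2)→(4, 0): d=(2,-2) top-left  bias=+0
  edge (4, 0)→(6, 6): d=(2,6) right/bottom  bias=-1
  edge (6, 6)→(2, 2): d=(-4,-4) top-left  bias=+0
    (0,0)@(1, 1): e=[-4,20,0] → ·  [on edge]
    (1,0)@(3, 1): e=[0,8,8] → #  [on edge]
    (2,0)@(5, 1): e=[4,-4,16] → ·
    (0,1)@(1, 3): e=[0,24,-8] → ·  [on edge]
    (1,1)@(3, 3): e=[4,12,0] → #  [on edge]
    (2,1)@(5, 3): e=[8,0,8] → ·  [on edge]
    (1,2)@(3, 5): e=[8,16,-8] → ·
    (2,2)@(5, 5): e=[12,4,0] → #  [on edge]
    (3,2)@(7, 5): e=[16,-8,8] → ·
    (2,3)@(5, 7): e=[16,8,-8] → ·
    (3,3)@(7, 7): e=[20,-4,0] → ·  [on edge]
    (3,4)@(7, 9): e=[24,0,-8] → ·  [on edge]
  covered (3 px):
    · # · ·
    · # · ·
    · · # ·
    · · · ·
    · · · ·
    · · · ·
    · · · ·
    · · · ·
    · · · ·
    · · · ·
    · · · ·

Answer: 9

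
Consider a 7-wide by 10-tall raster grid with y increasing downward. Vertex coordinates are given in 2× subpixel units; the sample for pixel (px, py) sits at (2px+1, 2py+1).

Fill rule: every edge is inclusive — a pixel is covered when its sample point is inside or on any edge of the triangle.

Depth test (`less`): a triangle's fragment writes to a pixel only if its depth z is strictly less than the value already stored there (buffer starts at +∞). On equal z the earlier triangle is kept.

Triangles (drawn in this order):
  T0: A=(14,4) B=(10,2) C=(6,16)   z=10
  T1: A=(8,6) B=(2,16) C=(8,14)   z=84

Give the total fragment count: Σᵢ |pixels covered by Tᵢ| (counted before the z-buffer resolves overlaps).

T0:
  2·area = 64  (B↔C swapped to make it positive)
  edge (14, 4)→(6, 16): d=(-8,12) inclusive
  edge (6, 16)→(10, 2): d=(4,-14) inclusive
  edge (10, 2)→(14, 4): d=(4,2) inclusive
    (5,1)@(11, 3): e=[44,18,2] → █
    (6,1)@(13, 3): e=[20,46,-2] → ·
    (5,2)@(11, 5): e=[28,26,10] → █
    (6,2)@(13, 5): e=[4,54,6] → █
    (4,3)@(9, 7): e=[36,6,22] → █
    (6,3)@(13, 7): e=[-12,62,14] → ·
    (4,4)@(9, 9): e=[20,14,30] → █
    (5,4)@(11, 9): e=[-4,42,26] → ·
    (4,5)@(9, 11): e=[4,22,38] → █
    (5,5)@(11, 11): e=[-20,50,34] → ·
    (3,6)@(7, 13): e=[12,2,50] → █
    (4,6)@(9, 13): e=[-12,30,46] → ·
  covered (8 px):
    · · · · · · ·
    · · · · · █ ·
    · · · · · █ █
    · · · · █ █ ·
    · · · · █ · ·
    · · · · █ · ·
    · · · █ · · ·
    · · · · · · ·
    · · · · · · ·
    · · · · · · ·
T1:
  2·area = 48  (B↔C swapped to make it positive)
  edge (8, 6)→(8, 14): d=(0,8) inclusive
  edge (8, 14)→(2, 16): d=(-6,2) inclusive
  edge (2, 16)→(8, 6): d=(6,-10) inclusive
    (5,0)@(11, 1): e=[-24,72,0] → ·  [on edge]
    (3,4)@(7, 9): e=[8,32,8] → █
    (4,4)@(9, 9): e=[-8,28,28] → ·
    (2,5)@(5, 11): e=[24,24,0] → █  [on edge]
    (4,5)@(9, 11): e=[-8,16,40] → ·
    (2,6)@(5, 13): e=[24,12,12] → █
    (4,6)@(9, 13): e=[-8,4,52] → ·
    (5,6)@(11, 13): e=[-24,0,72] → ·  [on edge]
    (1,7)@(3, 15): e=[40,4,4] → █
    (2,7)@(5, 15): e=[24,0,24] → █  [on edge]
    (3,7)@(7, 15): e=[8,-4,44] → ·
    (1,8)@(3, 17): e=[40,-8,16] → ·
  covered (7 px):
    · · · · · · ·
    · · · · · · ·
    · · · · · · ·
    · · · · · · ·
    · · · █ · · ·
    · · █ █ · · ·
    · · █ █ · · ·
    · █ █ · · · ·
    · · · · · · ·
    · · · · · · ·

Answer: 15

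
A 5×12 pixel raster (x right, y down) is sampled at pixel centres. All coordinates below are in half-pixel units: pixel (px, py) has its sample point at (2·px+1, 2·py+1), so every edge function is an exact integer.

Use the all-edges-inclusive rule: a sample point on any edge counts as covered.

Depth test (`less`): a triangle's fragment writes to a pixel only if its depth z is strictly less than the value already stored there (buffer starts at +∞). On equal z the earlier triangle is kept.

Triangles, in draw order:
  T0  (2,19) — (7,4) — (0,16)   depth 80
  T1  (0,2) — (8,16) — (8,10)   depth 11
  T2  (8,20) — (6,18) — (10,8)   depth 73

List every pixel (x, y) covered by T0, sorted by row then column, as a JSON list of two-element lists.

T0:
  2·area = 45  (B↔C swapped to make it positive)
  edge (2, 19)→(0, 16): d=(-2,-3) inclusive
  edge (0, 16)→(7, 4): d=(7,-12) inclusive
  edge (7, 4)→(2, 19): d=(-5,15) inclusive
    (2,4)@(5, 9): e=[29,11,5] → X
    (3,4)@(7, 9): e=[35,35,-25] → .
    (1,5)@(3, 11): e=[19,1,25] → X
    (2,5)@(5, 11): e=[25,25,-5] → .
    (1,6)@(3, 13): e=[15,15,15] → X
    (2,6)@(5, 13): e=[21,39,-15] → .
    (0,7)@(1, 15): e=[5,5,35] → X
    (2,7)@(5, 15): e=[17,53,-25] → .
    (0,8)@(1, 17): e=[1,19,25] → X
    (1,8)@(3, 17): e=[7,43,-5] → .
    (0,9)@(1, 19): e=[-3,33,15] → .
  covered (6 px):
    . . . . .
    . . . . .
    . . . . .
    . . . . .
    . . X . .
    . X . . .
    . X . . .
    X X . . .
    X . . . .
    . . . . .
    . . . . .
    . . . . .
T1:
  2·area = 48  (B↔C swapped to make it positive)
  edge (0, 2)→(8, 10): d=(8,8) inclusive
  edge (8, 10)→(8, 16): d=(0,6) inclusive
  edge (8, 16)→(0, 2): d=(-8,-14) inclusive
    (0,1)@(1, 3): e=[0,42,6] → X  [on edge]
    (1,1)@(3, 3): e=[-16,30,34] → .
    (0,2)@(1, 5): e=[16,42,-10] → .
    (1,2)@(3, 5): e=[0,30,18] → X  [on edge]
    (2,2)@(5, 5): e=[-16,18,46] → .
    (1,3)@(3, 7): e=[16,30,2] → X
    (2,3)@(5, 7): e=[0,18,30] → X  [on edge]
    (3,3)@(7, 7): e=[-16,6,58] → .
    (1,4)@(3, 9): e=[32,30,-14] → .
    (2,4)@(5, 9): e=[16,18,14] → X
    (3,4)@(7, 9): e=[0,6,42] → X  [on edge]
    (4,4)@(9, 9): e=[-16,-6,70] → .
    (4,5)@(9, 11): e=[0,-6,54] → .  [on edge]
  covered (8 px):
    . . . . .
    X . . . .
    . X . . .
    . X X . .
    . . X X .
    . . . X .
    . . . X .
    . . . . .
    . . . . .
    . . . . .
    . . . . .
    . . . . .
T2:
  2·area = 28
  edge (8, 20)→(6, 18): d=(-2,-2) inclusive
  edge (6, 18)→(10, 8): d=(4,-10) inclusive
  edge (10, 8)→(8, 20): d=(-2,12) inclusive
    (4,5)@(9, 11): e=[20,2,6] → X
    (0,6)@(1, 13): e=[0,-70,98] → .  [on edge]
    (4,6)@(9, 13): e=[16,10,2] → X
    (1,7)@(3, 15): e=[0,-42,70] → .  [on edge]
    (4,7)@(9, 15): e=[12,18,-2] → .
    (2,8)@(5, 17): e=[0,-14,42] → .  [on edge]
    (3,8)@(7, 17): e=[4,6,18] → X
    (4,8)@(9, 17): e=[8,26,-6] → .
    (3,9)@(7, 19): e=[0,14,14] → X  [on edge]
    (4,9)@(9, 19): e=[4,34,-10] → .
    (3,10)@(7, 21): e=[-4,22,10] → .
    (4,10)@(9, 21): e=[0,42,-14] → .  [on edge]
  covered (4 px):
    . . . . .
    . . . . .
    . . . . .
    . . . . .
    . . . . .
    . . . . X
    . . . . X
    . . . . .
    . . . X .
    . . . X .
    . . . . .
    . . . . .

Final: [[2,4],[1,5],[1,6],[0,7],[1,7],[0,8]]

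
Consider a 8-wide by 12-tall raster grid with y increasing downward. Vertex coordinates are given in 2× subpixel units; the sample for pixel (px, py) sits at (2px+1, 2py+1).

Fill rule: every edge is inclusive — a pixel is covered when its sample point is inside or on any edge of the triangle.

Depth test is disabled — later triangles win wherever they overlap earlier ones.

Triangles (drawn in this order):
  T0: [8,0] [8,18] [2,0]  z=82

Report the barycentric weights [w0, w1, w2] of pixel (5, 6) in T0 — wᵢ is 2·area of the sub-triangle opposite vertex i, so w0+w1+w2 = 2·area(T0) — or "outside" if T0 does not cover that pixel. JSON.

T0:
  2·area = 108
  edge (8, 0)→(8, 18): d=(0,18) inclusive
  edge (8, 18)→(2, 0): d=(-6,-18) inclusive
  edge (2, 0)→(8, 0): d=(6,0) inclusive
    (1,0)@(3, 1): e=[90,12,6] → █
    (2,0)@(5, 1): e=[54,48,6] → █
    (3,0)@(7, 1): e=[18,84,6] → █
    (4,0)@(9, 1): e=[-18,120,6] → ·
    (1,1)@(3, 3): e=[90,0,18] → █  [on edge]
    (4,1)@(9, 3): e=[-18,108,18] → ·
    (1,2)@(3, 5): e=[90,-12,30] → ·
    (2,2)@(5, 5): e=[54,24,30] → █
    (4,2)@(9, 5): e=[-18,96,30] → ·
    (2,3)@(5, 7): e=[54,12,42] → █
    (4,3)@(9, 7): e=[-18,84,42] → ·
    (2,4)@(5, 9): e=[54,0,54] → █  [on edge]
    (3,7)@(7, 15): e=[18,0,90] → █  [on edge]
    (4,10)@(9, 21): e=[-18,0,126] → ·  [on edge]
  covered (15 px):
    · █ █ █ · · · ·
    · █ █ █ · · · ·
    · · █ █ · · · ·
    · · █ █ · · · ·
    · · █ █ · · · ·
    · · · █ · · · ·
    · · · █ · · · ·
    · · · █ · · · ·
    · · · · · · · ·
    · · · · · · · ·
    · · · · · · · ·
    · · · · · · · ·

Answer: "outside"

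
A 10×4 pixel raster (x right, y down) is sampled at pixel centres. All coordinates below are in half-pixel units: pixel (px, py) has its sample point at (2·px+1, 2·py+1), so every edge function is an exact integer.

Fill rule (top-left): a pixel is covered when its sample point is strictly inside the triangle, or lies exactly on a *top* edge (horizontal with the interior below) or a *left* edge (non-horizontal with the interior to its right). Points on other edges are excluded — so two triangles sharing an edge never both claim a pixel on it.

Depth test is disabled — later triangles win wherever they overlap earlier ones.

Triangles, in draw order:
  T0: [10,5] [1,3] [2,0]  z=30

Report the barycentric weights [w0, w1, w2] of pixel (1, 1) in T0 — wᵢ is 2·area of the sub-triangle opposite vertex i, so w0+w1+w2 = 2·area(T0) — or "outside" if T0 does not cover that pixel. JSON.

T0:
  2·area = 29
  edge (10, 5)→(1, 3): d=(-9,-2) top-left  bias=+0
  edge (1, 3)→(2, 0): d=(1,-3) top-left  bias=+0
  edge (2, 0)→(10, 5): d=(8,5) right/bottom  bias=-1
    (1,0)@(3, 1): e=[22,4,3] → #
    (2,0)@(5, 1): e=[26,10,-7] → ·
    (0,1)@(1, 3): e=[0,0,29] → #  [on edge]
    (2,1)@(5, 3): e=[8,12,9] → #
    (3,1)@(7, 3): e=[12,18,-1] → ·
    (0,2)@(1, 5): e=[-18,2,45] → ·
    (1,2)@(3, 5): e=[-14,8,35] → ·
    (2,2)@(5, 5): e=[-10,14,25] → ·
    (9,3)@(19, 7): e=[0,58,-29] → ·  [on edge]
  covered (4 px):
    · # · · · · · · · ·
    # # # · · · · · · ·
    · · · · · · · · · ·
    · · · · · · · · · ·

Final: [6,19,4]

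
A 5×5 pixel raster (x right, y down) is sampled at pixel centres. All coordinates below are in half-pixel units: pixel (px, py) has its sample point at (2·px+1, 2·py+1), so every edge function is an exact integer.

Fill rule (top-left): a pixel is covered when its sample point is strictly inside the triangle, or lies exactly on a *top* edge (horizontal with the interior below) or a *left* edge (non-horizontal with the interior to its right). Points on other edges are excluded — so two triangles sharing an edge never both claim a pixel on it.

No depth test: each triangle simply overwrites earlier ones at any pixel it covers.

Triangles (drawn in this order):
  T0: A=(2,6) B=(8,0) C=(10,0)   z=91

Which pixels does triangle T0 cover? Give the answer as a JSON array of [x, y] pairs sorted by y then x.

T0:
  2·area = 12
  edge (2, 6)→(8, 0): d=(6,-6) top-left  bias=+0
  edge (8, 0)→(10, 0): d=(2,0) top-left  bias=+0
  edge (10, 0)→(2, 6): d=(-8,6) right/bottom  bias=-1
    (3,0)@(7, 1): e=[0,2,10] → X  [on edge]
    (4,0)@(9, 1): e=[12,2,-2] → .
    (2,1)@(5, 3): e=[0,6,6] → X  [on edge]
    (3,1)@(7, 3): e=[12,6,-6] → .
    (1,2)@(3, 5): e=[0,10,2] → X  [on edge]
    (2,2)@(5, 5): e=[12,10,-10] → .
    (0,3)@(1, 7): e=[0,14,-2] → .  [on edge]
    (1,3)@(3, 7): e=[12,14,-14] → .
  covered (3 px):
    . . . X .
    . . X . .
    . X . . .
    . . . . .
    . . . . .

Answer: [[3,0],[2,1],[1,2]]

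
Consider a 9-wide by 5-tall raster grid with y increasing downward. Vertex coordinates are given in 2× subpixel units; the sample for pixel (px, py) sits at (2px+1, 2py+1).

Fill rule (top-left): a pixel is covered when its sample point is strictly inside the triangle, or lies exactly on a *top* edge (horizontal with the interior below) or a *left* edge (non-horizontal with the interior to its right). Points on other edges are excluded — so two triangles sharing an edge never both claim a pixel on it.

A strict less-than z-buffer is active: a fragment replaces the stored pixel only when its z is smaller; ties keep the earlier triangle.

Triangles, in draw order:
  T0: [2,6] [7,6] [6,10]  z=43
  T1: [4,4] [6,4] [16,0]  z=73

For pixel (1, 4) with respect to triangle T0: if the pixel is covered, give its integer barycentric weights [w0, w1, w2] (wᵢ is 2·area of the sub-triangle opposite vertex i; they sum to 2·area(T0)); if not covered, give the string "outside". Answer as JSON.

T0:
  2·area = 20
  edge (2, 6)→(7, 6): d=(5,0) top-left  bias=+0
  edge (7, 6)→(6, 10): d=(-1,4) right/bottom  bias=-1
  edge (6, 10)→(2, 6): d=(-4,-4) top-left  bias=+0
    (0,2)@(1, 5): e=[-5,25,0] → .  [on edge]
    (1,3)@(3, 7): e=[5,15,0] → X  [on edge]
    (2,3)@(5, 7): e=[5,7,8] → X
    (3,3)@(7, 7): e=[5,-1,16] → .
    (1,4)@(3, 9): e=[15,13,-8] → .
    (2,4)@(5, 9): e=[15,5,0] → X  [on edge]
    (3,4)@(7, 9): e=[15,-3,8] → .
  covered (3 px):
    . . . . . . . . .
    . . . . . . . . .
    . . . . . . . . .
    . X X . . . . . .
    . . X . . . . . .
T1:
  2·area = 8  (B↔C swapped to make it positive)
  edge (4, 4)→(16, 0): d=(12,-4) top-left  bias=+0
  edge (16, 0)→(6, 4): d=(-10,4) right/bottom  bias=-1
  edge (6, 4)→(4, 4): d=(-2,0) right/bottom  bias=-1
    (6,0)@(13, 1): e=[0,2,6] → X  [on edge]
    (7,0)@(15, 1): e=[8,-6,6] → .
    (3,1)@(7, 3): e=[0,6,2] → X  [on edge]
    (4,1)@(9, 3): e=[8,-2,2] → .
    (6,1)@(13, 3): e=[24,-18,2] → .
    (0,2)@(1, 5): e=[0,10,-2] → .  [on edge]
    (3,2)@(7, 5): e=[24,-14,-2] → .
  covered (2 px):
    . . . . . . X . .
    . . . X . . . . .
    . . . . . . . . .
    . . . . . . . . .
    . . . . . . . . .

Result: "outside"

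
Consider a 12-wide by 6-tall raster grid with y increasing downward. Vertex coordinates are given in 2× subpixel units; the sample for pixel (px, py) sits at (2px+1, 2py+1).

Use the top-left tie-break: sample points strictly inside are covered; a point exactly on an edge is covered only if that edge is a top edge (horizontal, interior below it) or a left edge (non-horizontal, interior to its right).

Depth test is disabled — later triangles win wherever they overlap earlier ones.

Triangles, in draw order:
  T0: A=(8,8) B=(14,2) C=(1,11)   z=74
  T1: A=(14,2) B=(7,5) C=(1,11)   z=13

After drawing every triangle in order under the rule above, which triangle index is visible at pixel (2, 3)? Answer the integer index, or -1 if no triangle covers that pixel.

T0:
  2·area = 24  (B↔C swapped to make it positive)
  edge (8, 8)→(1, 11): d=(-7,3) right/bottom  bias=-1
  edge (1, 11)→(14, 2): d=(13,-9) top-left  bias=+0
  edge (14, 2)→(8, 8): d=(-6,6) right/bottom  bias=-1
    (7,0)@(15, 1): e=[28,-4,0] → ·  [on edge]
    (6,1)@(13, 3): e=[20,4,0] → ·  [on edge]
    (5,2)@(11, 5): e=[12,12,0] → ·  [on edge]
    (7,2)@(15, 5): e=[0,48,-24] → ·  [on edge]
    (3,3)@(7, 7): e=[10,2,12] → █
    (4,3)@(9, 7): e=[4,20,0] → ·  [on edge]
    (2,4)@(5, 9): e=[2,10,12] → █
    (3,4)@(7, 9): e=[-4,28,0] → ·  [on edge]
    (0,5)@(1, 11): e=[0,0,24] → ·  [on edge]
    (2,5)@(5, 11): e=[-12,36,0] → ·  [on edge]
  covered (2 px):
    · · · · · · · · · · · ·
    · · · · · · · · · · · ·
    · · · · · · · · · · · ·
    · · · █ · · · · · · · ·
    · · █ · · · · · · · · ·
    · · · · · · · · · · · ·
T1:
  2·area = 24  (B↔C swapped to make it positive)
  edge (14, 2)→(1, 11): d=(-13,9) right/bottom  bias=-1
  edge (1, 11)→(7, 5): d=(6,-6) top-left  bias=+0
  edge (7, 5)→(14, 2): d=(7,-3) top-left  bias=+0
    (5,0)@(11, 1): e=[40,0,-16] → ·  [on edge]
    (4,1)@(9, 3): e=[32,0,-8] → ·  [on edge]
    (3,2)@(7, 5): e=[24,0,0] → █  [on edge]
    (4,2)@(9, 5): e=[6,12,6] → █
    (5,2)@(11, 5): e=[-12,24,12] → ·
    (2,3)@(5, 7): e=[16,0,8] → █  [on edge]
    (3,3)@(7, 7): e=[-2,12,14] → ·
    (4,3)@(9, 7): e=[-20,24,20] → ·
    (1,4)@(3, 9): e=[8,0,16] → █  [on edge]
    (2,4)@(5, 9): e=[-10,12,22] → ·
    (0,5)@(1, 11): e=[0,0,24] → ·  [on edge]
    (1,5)@(3, 11): e=[-18,12,30] → ·
  covered (4 px):
    · · · · · · · · · · · ·
    · · · · · · · · · · · ·
    · · · █ █ · · · · · · ·
    · · █ · · · · · · · · ·
    · █ · · · · · · · · · ·
    · · · · · · · · · · · ·

Z-buffer (winner per pixel, '.' = empty):
  . . . . . . . . . . . .
  . . . . . . . . . . . .
  . . . 1 1 . . . . . . .
  . . 1 0 . . . . . . . .
  . 1 0 . . . . . . . . .
  . . . . . . . . . . . .

Result: 1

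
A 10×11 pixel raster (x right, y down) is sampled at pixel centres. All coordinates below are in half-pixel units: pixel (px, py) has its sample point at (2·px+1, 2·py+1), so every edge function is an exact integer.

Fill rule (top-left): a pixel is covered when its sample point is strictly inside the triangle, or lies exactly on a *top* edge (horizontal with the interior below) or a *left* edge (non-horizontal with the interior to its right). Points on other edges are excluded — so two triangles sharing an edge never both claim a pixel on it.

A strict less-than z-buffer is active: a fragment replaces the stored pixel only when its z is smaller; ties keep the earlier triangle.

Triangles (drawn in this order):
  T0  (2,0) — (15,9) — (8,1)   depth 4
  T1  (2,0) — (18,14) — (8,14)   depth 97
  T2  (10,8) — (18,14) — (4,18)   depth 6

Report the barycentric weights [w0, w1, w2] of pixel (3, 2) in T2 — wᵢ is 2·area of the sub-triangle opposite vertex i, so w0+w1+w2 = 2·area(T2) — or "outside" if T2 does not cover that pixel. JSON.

T0:
  2·area = 41  (B↔C swapped to make it positive)
  edge (2, 0)→(8, 1): d=(6,1) right/bottom  bias=-1
  edge (8, 1)→(15, 9): d=(7,8) right/bottom  bias=-1
  edge (15, 9)→(2, 0): d=(-13,-9) top-left  bias=+0
    (2,0)@(5, 1): e=[3,24,14] → #
    (3,0)@(7, 1): e=[1,8,32] → #
    (4,0)@(9, 1): e=[-1,-8,50] → ·
    (2,1)@(5, 3): e=[15,38,-12] → ·
    (3,1)@(7, 3): e=[13,22,6] → #
    (4,1)@(9, 3): e=[11,6,24] → #
    (5,1)@(11, 3): e=[9,-10,42] → ·
    (3,2)@(7, 5): e=[25,36,-20] → ·
    (4,2)@(9, 5): e=[23,20,-2] → ·
    (5,2)@(11, 5): e=[21,4,16] → #
    (6,2)@(13, 5): e=[19,-12,34] → ·
    (5,3)@(11, 7): e=[33,18,-10] → ·
    (7,4)@(15, 9): e=[41,0,0] → ·  [on edge]
  covered (6 px):
    · · # # · · · · · ·
    · · · # # · · · · ·
    · · · · · # · · · ·
    · · · · · · # · · ·
    · · · · · · · · · ·
    · · · · · · · · · ·
    · · · · · · · · · ·
    · · · · · · · · · ·
    · · · · · · · · · ·
    · · · · · · · · · ·
    · · · · · · · · · ·
T1:
  2·area = 140
  edge (2, 0)→(18, 14): d=(16,14) right/bottom  bias=-1
  edge (18, 14)→(8, 14): d=(-10,0) right/bottom  bias=-1
  edge (8, 14)→(2, 0): d=(-6,-14) top-left  bias=+0
    (1,0)@(3, 1): e=[2,130,8] → #
    (2,0)@(5, 1): e=[-26,130,36] → ·
    (1,1)@(3, 3): e=[34,110,-4] → ·
    (2,1)@(5, 3): e=[6,110,24] → #
    (3,1)@(7, 3): e=[-22,110,52] → ·
    (2,2)@(5, 5): e=[38,90,12] → #
    (3,2)@(7, 5): e=[10,90,40] → #
    (4,2)@(9, 5): e=[-18,90,68] → ·
    (2,3)@(5, 7): e=[70,70,0] → #  [on edge]
    (4,3)@(9, 7): e=[14,70,56] → #
    (5,3)@(11, 7): e=[-14,70,84] → ·
    (2,4)@(5, 9): e=[102,50,-12] → ·
    (5,10)@(11, 21): e=[210,-70,0] → ·  [on edge]
  covered (18 px):
    · # · · · · · · · ·
    · · # · · · · · · ·
    · · # # · · · · · ·
    · · # # # · · · · ·
    · · · # # # · · · ·
    · · · # # # # · · ·
    · · · · # # # # · ·
    · · · · · · · · · ·
    · · · · · · · · · ·
    · · · · · · · · · ·
    · · · · · · · · · ·
T2:
  2·area = 116
  edge (10, 8)→(18, 14): d=(8,6) right/bottom  bias=-1
  edge (18, 14)→(4, 18): d=(-14,4) right/bottom  bias=-1
  edge (4, 18)→(10, 8): d=(6,-10) top-left  bias=+0
    (6,1)@(13, 3): e=[-58,174,0] → ·  [on edge]
    (5,4)@(11, 9): e=[2,98,16] → #
    (6,4)@(13, 9): e=[-10,90,36] → ·
    (4,5)@(9, 11): e=[30,78,8] → #
    (6,5)@(13, 11): e=[6,62,48] → #
    (7,5)@(15, 11): e=[-6,54,68] → ·
    (3,6)@(7, 13): e=[58,58,0] → #  [on edge]
    (7,6)@(15, 13): e=[10,26,80] → #
    (8,6)@(17, 13): e=[-2,18,100] → ·
    (3,7)@(7, 15): e=[74,30,12] → #
    (7,7)@(15, 15): e=[26,-2,92] → ·
    (2,8)@(5, 17): e=[102,10,4] → #
  covered (15 px):
    · · · · · · · · · ·
    · · · · · · · · · ·
    · · · · · · · · · ·
    · · · · · · · · · ·
    · · · · · # · · · ·
    · · · · # # # · · ·
    · · · # # # # # · ·
    · · · # # # # · · ·
    · · # # · · · · · ·
    · · · · · · · · · ·
    · · · · · · · · · ·

Answer: "outside"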